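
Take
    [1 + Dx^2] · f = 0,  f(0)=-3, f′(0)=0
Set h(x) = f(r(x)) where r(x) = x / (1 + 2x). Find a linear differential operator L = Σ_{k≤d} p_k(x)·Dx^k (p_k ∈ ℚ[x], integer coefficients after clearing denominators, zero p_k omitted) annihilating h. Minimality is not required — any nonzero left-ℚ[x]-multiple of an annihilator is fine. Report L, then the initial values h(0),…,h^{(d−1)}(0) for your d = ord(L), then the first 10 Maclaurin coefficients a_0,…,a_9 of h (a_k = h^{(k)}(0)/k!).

L = 1 + (4 + 24·x + 48·x^2 + 32·x^3)·Dx + (1 + 8·x + 24·x^2 + 32·x^3 + 16·x^4)·Dx^2  (order 2).
h: a_k = -3, 0, 3/2, -6, 143/8, -47, 27601/240, -5361/20, 8095583/13440, -1103647/840, …
ICs: h(0) = -3, h′(0) = 0.

f: a_k = -3, 0, 3/2, 0, -1/8, 0, 1/240, 0, -1/13440, 0, …
f∘r: x↦r, Dx↦Dx/r' in L_f ⇒ L₀.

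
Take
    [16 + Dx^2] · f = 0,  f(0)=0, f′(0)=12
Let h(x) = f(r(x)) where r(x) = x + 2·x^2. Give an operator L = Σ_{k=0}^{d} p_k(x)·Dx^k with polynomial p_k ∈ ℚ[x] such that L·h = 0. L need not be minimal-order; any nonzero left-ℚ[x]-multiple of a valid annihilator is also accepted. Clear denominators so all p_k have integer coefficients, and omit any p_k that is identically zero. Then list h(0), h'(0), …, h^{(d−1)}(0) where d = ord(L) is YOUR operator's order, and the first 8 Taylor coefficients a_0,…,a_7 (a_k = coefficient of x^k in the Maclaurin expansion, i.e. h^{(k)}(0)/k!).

L = (16 + 192·x + 768·x^2 + 1024·x^3) - 4·Dx + (1 + 4·x)·Dx^2  (order 2).
h: a_k = 0, 12, 24, -32, -192, -1792/5, 0, 106496/105, …
ICs: h(0) = 0, h′(0) = 12.

f: a_k = 0, 12, 0, -32, 0, 128/5, 0, -1024/105, …
f∘r: x↦r, Dx↦Dx/r' in L_f ⇒ L₀.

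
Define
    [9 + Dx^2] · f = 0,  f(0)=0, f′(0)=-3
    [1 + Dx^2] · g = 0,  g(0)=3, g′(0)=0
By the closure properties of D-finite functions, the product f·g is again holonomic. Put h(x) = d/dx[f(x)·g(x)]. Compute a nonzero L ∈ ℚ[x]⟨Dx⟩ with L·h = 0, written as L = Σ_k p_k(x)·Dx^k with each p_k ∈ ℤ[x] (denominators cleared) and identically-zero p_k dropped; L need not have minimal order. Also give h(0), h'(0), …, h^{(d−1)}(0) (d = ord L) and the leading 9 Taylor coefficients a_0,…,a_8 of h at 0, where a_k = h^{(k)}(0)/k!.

f: a_k = 0, -3, 0, 9/2, 0, -81/40, 0, 243/560, 0, …
g: a_k = 3, 0, -3/2, 0, 1/8, 0, -1/240, 0, 1/13440, …
f·g: L₀ = L_f ⊗_s L_g, ord ≤ 2·2.
h=h₀': d/dx-closure on L₀ ⇒ L.
L = 64 + 20·Dx^2 + Dx^4  (order 4).
h: a_k = -9, 0, 54, 0, -66, 0, 172/5, 0, -342/35, …
ICs: h(0) = -9, h′(0) = 0, h′′(0) = 108, h′′′(0) = 0.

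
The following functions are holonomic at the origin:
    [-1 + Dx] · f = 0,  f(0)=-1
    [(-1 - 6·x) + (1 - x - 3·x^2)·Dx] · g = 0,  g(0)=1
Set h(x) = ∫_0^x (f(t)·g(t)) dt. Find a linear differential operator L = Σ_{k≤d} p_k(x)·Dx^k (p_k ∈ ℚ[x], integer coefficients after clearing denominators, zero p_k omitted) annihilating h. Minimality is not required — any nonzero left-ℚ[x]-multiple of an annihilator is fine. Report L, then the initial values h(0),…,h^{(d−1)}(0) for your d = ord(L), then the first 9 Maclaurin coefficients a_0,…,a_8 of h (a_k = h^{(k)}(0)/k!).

f: a_k = -1, -1, -1/2, -1/6, -1/24, -1/120, -1/720, -1/5040, -1/40320, …
g: a_k = 1, 1, 4, 7, 19, 40, 97, 217, 508, …
Product ⇒ symmetric product L₀, ord ≤ 1.
h=∫₀ˣh₀: take L = L₀·Dx.
L = (2 + 5·x - 3·x^2)·Dx + (-1 + x + 3·x^2)·Dx^2  (order 2).
h: a_k = 0, -1, -1, -11/6, -35/12, -677/120, -3793/360, -106447/5040, -850483/20160, …
ICs: h(0) = 0, h′(0) = -1.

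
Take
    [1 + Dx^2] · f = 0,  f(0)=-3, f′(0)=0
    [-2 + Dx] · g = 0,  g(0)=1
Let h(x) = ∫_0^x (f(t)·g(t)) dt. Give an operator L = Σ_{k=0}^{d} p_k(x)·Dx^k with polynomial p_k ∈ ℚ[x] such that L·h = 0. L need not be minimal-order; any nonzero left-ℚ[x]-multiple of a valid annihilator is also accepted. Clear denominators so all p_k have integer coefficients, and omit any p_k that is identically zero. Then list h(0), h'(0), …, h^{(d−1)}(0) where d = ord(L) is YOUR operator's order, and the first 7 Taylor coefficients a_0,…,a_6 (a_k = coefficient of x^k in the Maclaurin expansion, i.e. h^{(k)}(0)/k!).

f: a_k = -3, 0, 3/2, 0, -1/8, 0, 1/240, …
g: a_k = 1, 2, 2, 4/3, 2/3, 4/15, 4/45, …
Product ⇒ symmetric product L₀, ord ≤ 2.
h=∫₀ˣh₀: take L = L₀·Dx.
L = 5·Dx - 4·Dx^2 + Dx^3  (order 3).
h: a_k = 0, -3, -3, -3/2, -1/4, 7/40, 19/120, …
ICs: h(0) = 0, h′(0) = -3, h′′(0) = -6.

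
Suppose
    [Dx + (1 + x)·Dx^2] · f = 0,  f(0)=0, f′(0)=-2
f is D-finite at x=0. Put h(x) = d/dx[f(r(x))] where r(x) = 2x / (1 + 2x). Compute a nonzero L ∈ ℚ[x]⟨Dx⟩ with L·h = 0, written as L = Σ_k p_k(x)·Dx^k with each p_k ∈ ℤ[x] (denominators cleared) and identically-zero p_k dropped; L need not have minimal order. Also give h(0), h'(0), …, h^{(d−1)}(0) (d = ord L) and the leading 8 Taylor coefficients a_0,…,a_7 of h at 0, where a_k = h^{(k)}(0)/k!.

L = (6 + 16·x) + (1 + 6·x + 8·x^2)·Dx  (order 1).
h: a_k = -4, 24, -112, 480, -1984, 8064, -32512, 130560, …
ICs: h(0) = -4.

f: a_k = 0, -2, 1, -2/3, 1/2, -2/5, 1/3, -2/7, …
f∘r: x↦r, Dx↦Dx/r' in L_f ⇒ L₀.
h=h₀': d/dx-closure on L₀ ⇒ L.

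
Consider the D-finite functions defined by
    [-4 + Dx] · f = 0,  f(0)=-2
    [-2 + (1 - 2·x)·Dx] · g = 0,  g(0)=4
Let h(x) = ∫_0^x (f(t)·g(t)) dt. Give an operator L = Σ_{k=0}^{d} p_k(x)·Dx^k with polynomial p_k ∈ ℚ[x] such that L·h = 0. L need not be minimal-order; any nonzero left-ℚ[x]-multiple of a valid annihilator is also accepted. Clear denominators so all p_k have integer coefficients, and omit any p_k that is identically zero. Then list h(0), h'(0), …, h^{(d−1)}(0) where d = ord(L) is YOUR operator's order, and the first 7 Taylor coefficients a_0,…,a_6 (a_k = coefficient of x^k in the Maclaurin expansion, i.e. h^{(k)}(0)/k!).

L = (6 - 8·x)·Dx + (-1 + 2·x)·Dx^2  (order 2).
h: a_k = 0, -8, -24, -160/3, -304/3, -896/5, -13952/45, …
ICs: h(0) = 0, h′(0) = -8.

f: a_k = -2, -8, -16, -64/3, -64/3, -256/15, -512/45, …
g: a_k = 4, 8, 16, 32, 64, 128, 256, …
Sym-product of L_f,L_g gives L₀ (≤ ord 1).
h=∫h₀ ⇒ L = L₀·Dx.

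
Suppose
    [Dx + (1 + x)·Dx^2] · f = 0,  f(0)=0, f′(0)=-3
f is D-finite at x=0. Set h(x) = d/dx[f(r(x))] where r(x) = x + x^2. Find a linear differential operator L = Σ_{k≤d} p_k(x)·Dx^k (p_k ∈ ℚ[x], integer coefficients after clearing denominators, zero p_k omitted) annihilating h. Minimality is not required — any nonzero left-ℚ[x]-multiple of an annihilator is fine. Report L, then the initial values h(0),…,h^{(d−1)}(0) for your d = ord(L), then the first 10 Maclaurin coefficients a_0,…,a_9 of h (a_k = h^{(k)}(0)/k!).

f: a_k = 0, -3, 3/2, -1, 3/4, -3/5, 1/2, -3/7, 3/8, -1/3, …
h₀=f(r): pull back L_f along r ⇒ L₀.
h=h₀': d/dx-closure on L₀ ⇒ L.
L = (-1 + 2·x + 2·x^2) + (1 + 3·x + 3·x^2 + 2·x^3)·Dx  (order 1).
h: a_k = -3, -3, 6, -3, -3, 6, -3, -3, 6, -3, …
ICs: h(0) = -3.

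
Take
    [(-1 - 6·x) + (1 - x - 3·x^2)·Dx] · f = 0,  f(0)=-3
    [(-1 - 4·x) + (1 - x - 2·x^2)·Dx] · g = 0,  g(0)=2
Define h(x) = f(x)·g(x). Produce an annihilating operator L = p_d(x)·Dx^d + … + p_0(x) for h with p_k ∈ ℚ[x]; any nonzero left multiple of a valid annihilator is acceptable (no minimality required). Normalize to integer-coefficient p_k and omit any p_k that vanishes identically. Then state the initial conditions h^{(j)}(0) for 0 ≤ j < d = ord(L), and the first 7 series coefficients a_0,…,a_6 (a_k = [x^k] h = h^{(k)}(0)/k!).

L = (-2 - 8·x + 15·x^2 + 24·x^3) + (1 - 2·x - 4·x^2 + 5·x^3 + 6·x^4)·Dx  (order 1).
h: a_k = -6, -12, -48, -114, -324, -792, -2022, …
ICs: h(0) = -6.

f: a_k = -3, -3, -12, -21, -57, -120, -291, …
g: a_k = 2, 2, 6, 10, 22, 42, 86, …
L₀ := L_f ⊗_s L_g (sym. prod.), ord ≤ 1.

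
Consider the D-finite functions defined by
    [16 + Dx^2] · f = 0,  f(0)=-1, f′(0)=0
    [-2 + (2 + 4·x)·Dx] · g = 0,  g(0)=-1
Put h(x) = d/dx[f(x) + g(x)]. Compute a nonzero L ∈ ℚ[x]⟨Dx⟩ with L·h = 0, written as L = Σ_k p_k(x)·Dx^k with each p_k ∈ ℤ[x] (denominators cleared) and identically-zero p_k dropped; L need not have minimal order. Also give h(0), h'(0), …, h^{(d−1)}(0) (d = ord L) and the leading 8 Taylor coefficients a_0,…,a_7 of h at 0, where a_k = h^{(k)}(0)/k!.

f: a_k = -1, 0, 8, 0, -32/3, 0, 256/45, 0, …
g: a_k = -1, -1, 1/2, -1/2, 5/8, -7/8, 21/16, -33/16, …
h₀=f+g: left-lcm gives L₀, ord ≤ 3.
h₀' ⇒ L via d/dx closure of L₀.
L = (-496 - 1024·x - 1024·x^2) + (-304 - 1632·x - 3072·x^2 - 2048·x^3)·Dx + (-31 - 64·x - 64·x^2)·Dx^2 + (-19 - 102·x - 192·x^2 - 128·x^3)·Dx^3  (order 3).
h: a_k = -1, 17, -3/2, -241/6, -35/8, 5041/120, -231/16, 69599/5040, …
ICs: h(0) = -1, h′(0) = 17, h′′(0) = -3.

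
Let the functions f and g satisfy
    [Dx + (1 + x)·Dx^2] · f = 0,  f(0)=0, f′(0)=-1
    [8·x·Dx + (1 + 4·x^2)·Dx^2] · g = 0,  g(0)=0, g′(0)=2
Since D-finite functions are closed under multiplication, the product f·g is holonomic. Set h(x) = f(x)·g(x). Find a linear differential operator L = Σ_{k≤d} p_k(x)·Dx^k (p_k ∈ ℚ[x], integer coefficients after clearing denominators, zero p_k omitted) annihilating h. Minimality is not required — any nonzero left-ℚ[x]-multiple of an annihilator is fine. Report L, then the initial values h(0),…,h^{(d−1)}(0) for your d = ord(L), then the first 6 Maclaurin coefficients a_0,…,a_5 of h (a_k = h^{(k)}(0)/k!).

L = (288 + 560·x + 3584·x^2 + 8640·x^3 + 7680·x^4 + 3328·x^5 + 1024·x^7)·Dx + (258 + 1840·x + 6992·x^2 + 19264·x^3 + 29440·x^4 + 23808·x^5 + 8960·x^6 + 3072·x^7 + 3584·x^8)·Dx^2 + (36 + 628·x + 2496·x^2 + 6192·x^3 + 12288·x^4 + 15936·x^5 + 12288·x^6 + 5376·x^7 + 3072·x^8 + 2048·x^9)·Dx^3 + (17 + 66·x + 241·x^2 + 608·x^3 + 1152·x^4 + 1728·x^5 + 2016·x^6 + 1536·x^7 + 768·x^8 + 512·x^9 + 256·x^10)·Dx^4  (order 4).
h: a_k = 0, 0, -2, 1, 2, -5/6, …
ICs: h(0) = 0, h′(0) = 0, h′′(0) = -4, h′′′(0) = 6.

f: a_k = 0, -1, 1/2, -1/3, 1/4, -1/5, …
g: a_k = 0, 2, 0, -8/3, 0, 32/5, …
Sym-product of L_f,L_g gives L₀ (≤ ord 4).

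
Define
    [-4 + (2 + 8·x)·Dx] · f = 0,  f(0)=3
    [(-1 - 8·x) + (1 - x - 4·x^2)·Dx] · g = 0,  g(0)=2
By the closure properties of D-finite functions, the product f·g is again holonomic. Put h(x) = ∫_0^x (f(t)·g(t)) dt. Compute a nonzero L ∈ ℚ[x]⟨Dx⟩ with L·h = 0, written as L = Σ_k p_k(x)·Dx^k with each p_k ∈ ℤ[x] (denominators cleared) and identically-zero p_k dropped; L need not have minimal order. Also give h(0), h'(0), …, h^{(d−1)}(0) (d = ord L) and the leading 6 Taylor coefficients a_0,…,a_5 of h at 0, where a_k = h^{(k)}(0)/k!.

f: a_k = 3, 6, -6, 12, -30, 84, …
g: a_k = 2, 2, 10, 18, 58, 130, …
Sym-product of L_f,L_g gives L₀ (≤ ord 1).
h=∫h₀ ⇒ L = L₀·Dx.
L = (3 + 10·x + 24·x^2)·Dx + (-1 - 3·x + 8·x^2 + 16·x^3)·Dx^2  (order 2).
h: a_k = 0, 6, 9, 10, 63/2, 186/5, …
ICs: h(0) = 0, h′(0) = 6.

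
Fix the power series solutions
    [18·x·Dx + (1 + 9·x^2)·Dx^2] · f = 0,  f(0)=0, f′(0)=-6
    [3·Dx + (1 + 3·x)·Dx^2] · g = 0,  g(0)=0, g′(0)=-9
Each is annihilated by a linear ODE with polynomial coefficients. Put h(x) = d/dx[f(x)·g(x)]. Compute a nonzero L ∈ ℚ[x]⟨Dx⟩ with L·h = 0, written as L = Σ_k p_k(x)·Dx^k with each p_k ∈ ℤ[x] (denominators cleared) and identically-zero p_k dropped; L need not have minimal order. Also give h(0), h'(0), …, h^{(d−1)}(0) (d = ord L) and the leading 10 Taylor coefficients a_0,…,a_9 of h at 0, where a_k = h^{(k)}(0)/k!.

L = (648 + 3564·x + 19440·x^2 + 113724·x^3 + 262440·x^4 + 341172·x^5 + 236196·x^7) + (162 + 3348·x + 24948·x^2 + 117612·x^3 + 396576·x^4 + 813564·x^5 + 918540·x^6 + 236196·x^7 + 826686·x^8)·Dx + (36 + 576·x + 5184·x^2 + 25272·x^3 + 87480·x^4 + 227448·x^5 + 419904·x^6 + 472392·x^7 + 236196·x^8 + 472392·x^9)·Dx^2 + (5 + 54·x + 333·x^2 + 1512·x^3 + 5346·x^4 + 14580·x^5 + 30618·x^6 + 52488·x^7 + 59049·x^8 + 39366·x^9 + 59049·x^10)·Dx^3  (order 3).
h: a_k = 0, 108, -243, 0, -1215/2, 37908/5, -168399/10, 0, -7144929/140, 20706516/35, …
ICs: h(0) = 0, h′(0) = 108, h′′(0) = -486.

f: a_k = 0, -6, 0, 18, 0, -486/5, 0, 4374/7, 0, -4374, …
g: a_k = 0, -9, 27/2, -27, 243/4, -729/5, 729/2, -6561/7, 19683/8, -6561, …
L₀ := L_f ⊗_s L_g (sym. prod.), ord ≤ 4.
Derive L from L₀ (diff closure).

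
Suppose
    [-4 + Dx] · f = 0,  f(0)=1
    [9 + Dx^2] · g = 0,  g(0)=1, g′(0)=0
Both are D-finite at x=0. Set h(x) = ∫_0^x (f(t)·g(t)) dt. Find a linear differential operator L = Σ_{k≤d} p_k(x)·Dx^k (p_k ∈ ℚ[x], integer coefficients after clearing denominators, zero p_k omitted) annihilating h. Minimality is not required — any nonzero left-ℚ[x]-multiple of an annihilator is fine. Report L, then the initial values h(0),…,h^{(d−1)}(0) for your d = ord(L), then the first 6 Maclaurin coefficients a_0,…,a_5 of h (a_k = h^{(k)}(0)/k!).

f: a_k = 1, 4, 8, 32/3, 32/3, 128/15, …
g: a_k = 1, 0, -9/2, 0, 27/8, 0, …
Product ⇒ symmetric product L₀, ord ≤ 2.
Integrate: L := L₀·Dx.
L = 25·Dx - 8·Dx^2 + Dx^3  (order 3).
h: a_k = 0, 1, 2, 7/6, -11/6, -527/120, …
ICs: h(0) = 0, h′(0) = 1, h′′(0) = 4.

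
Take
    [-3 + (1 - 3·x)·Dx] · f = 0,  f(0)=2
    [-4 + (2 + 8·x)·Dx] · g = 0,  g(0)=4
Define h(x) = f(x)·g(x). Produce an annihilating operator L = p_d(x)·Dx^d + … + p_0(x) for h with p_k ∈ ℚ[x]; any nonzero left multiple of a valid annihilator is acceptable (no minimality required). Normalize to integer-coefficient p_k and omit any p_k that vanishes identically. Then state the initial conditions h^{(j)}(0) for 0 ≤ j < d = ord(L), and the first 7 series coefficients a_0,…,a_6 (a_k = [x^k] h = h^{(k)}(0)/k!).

f: a_k = 2, 6, 18, 54, 162, 486, 1458, …
g: a_k = 4, 8, -8, 16, -40, 112, -336, …
h₀=f·g: eliminate ⇒ L₀, order ≤ 1·1.
L = (5 + 6·x) + (-1 - x + 12·x^2)·Dx  (order 1).
h: a_k = 8, 40, 104, 344, 952, 3080, 8568, …
ICs: h(0) = 8.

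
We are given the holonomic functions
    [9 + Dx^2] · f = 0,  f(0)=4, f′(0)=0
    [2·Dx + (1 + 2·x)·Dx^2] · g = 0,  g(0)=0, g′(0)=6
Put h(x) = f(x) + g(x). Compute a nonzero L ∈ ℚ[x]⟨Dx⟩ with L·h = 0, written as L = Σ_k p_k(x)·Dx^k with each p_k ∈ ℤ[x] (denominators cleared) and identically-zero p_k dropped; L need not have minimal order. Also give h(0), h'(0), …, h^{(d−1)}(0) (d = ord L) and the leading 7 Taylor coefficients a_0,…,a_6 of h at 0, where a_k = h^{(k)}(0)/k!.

f: a_k = 4, 0, -18, 0, 27/2, 0, -81/20, …
g: a_k = 0, 6, -6, 8, -12, 96/5, -32, …
L₀ := lclm(L_f,L_g); ord L₀ ≤ 2+2.
L = (594 + 648·x + 648·x^2)·Dx + (153 + 630·x + 972·x^2 + 648·x^3)·Dx^2 + (66 + 72·x + 72·x^2)·Dx^3 + (17 + 70·x + 108·x^2 + 72·x^3)·Dx^4  (order 4).
h: a_k = 4, 6, -24, 8, 3/2, 96/5, -721/20, …
ICs: h(0) = 4, h′(0) = 6, h′′(0) = -48, h′′′(0) = 48.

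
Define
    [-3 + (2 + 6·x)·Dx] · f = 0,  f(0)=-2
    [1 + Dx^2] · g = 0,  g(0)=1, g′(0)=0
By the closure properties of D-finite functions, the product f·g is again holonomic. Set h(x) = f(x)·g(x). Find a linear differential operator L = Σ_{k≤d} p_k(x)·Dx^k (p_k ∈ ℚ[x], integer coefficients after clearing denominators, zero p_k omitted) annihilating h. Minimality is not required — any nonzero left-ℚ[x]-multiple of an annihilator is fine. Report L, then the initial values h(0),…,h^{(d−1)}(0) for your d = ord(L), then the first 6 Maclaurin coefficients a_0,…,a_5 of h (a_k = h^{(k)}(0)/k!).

f: a_k = -2, -3, 9/4, -27/8, 405/64, -1701/128, …
g: a_k = 1, 0, -1/2, 0, 1/24, 0, …
h₀=f·g: eliminate ⇒ L₀, order ≤ 1·2.
L = (31 + 24·x + 36·x^2) + (-12 - 36·x)·Dx + (4 + 24·x + 36·x^2)·Dx^2  (order 2).
h: a_k = -2, -3, 13/4, -15/8, 983/192, -1501/128, …
ICs: h(0) = -2, h′(0) = -3.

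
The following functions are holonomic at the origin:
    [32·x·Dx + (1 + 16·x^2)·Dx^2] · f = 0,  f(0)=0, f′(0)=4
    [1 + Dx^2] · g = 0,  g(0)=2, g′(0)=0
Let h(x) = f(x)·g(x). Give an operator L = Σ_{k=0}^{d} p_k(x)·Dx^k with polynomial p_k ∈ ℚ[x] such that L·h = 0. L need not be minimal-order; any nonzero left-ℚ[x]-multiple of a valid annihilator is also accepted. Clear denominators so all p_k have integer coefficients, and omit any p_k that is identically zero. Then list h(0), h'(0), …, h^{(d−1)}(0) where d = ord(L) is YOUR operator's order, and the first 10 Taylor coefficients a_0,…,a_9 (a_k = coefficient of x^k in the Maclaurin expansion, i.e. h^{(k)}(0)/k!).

f: a_k = 0, 4, 0, -64/3, 0, 1024/5, 0, -16384/7, 0, 262144/9, …
g: a_k = 2, 0, -1, 0, 1/12, 0, -1/360, 0, 1/20160, 0, …
Product ⇒ symmetric product L₀, ord ≤ 4.
L = (1105 + 51776·x^2 + 22016·x^4 + 16384·x^6 + 65536·x^8) + (2112·x + 35840·x^3 + 49152·x^5 + 262144·x^7)·Dx + (1122 + 52352·x^2 + 27648·x^4 + 32768·x^6 + 131072·x^8)·Dx^2 + (2112·x + 35840·x^3 + 49152·x^5 + 262144·x^7)·Dx^3 + (17 + 576·x^2 + 5632·x^4 + 16384·x^6 + 65536·x^8)·Dx^4  (order 4).
h: a_k = 0, 8, 0, -140/3, 0, 6469/15, 0, -3079271/630, 0, 916452227/15120, …
ICs: h(0) = 0, h′(0) = 8, h′′(0) = 0, h′′′(0) = -280.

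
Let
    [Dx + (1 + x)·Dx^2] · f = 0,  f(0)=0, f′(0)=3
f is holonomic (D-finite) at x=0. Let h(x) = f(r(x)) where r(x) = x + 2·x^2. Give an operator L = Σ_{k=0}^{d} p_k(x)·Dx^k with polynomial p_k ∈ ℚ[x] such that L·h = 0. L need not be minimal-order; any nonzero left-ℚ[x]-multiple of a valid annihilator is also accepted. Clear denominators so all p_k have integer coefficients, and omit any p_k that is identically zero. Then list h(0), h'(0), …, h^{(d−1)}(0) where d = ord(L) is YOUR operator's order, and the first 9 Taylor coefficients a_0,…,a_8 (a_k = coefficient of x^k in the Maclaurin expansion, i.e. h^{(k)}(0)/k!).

L = (-3 + 4·x + 8·x^2)·Dx + (1 + 5·x + 6·x^2 + 8·x^3)·Dx^2  (order 2).
h: a_k = 0, 3, 9/2, -5, -3/4, 33/5, -9/2, -39/7, 93/8, …
ICs: h(0) = 0, h′(0) = 3.

f: a_k = 0, 3, -3/2, 1, -3/4, 3/5, -1/2, 3/7, -3/8, …
f∘r: x↦r, Dx↦Dx/r' in L_f ⇒ L₀.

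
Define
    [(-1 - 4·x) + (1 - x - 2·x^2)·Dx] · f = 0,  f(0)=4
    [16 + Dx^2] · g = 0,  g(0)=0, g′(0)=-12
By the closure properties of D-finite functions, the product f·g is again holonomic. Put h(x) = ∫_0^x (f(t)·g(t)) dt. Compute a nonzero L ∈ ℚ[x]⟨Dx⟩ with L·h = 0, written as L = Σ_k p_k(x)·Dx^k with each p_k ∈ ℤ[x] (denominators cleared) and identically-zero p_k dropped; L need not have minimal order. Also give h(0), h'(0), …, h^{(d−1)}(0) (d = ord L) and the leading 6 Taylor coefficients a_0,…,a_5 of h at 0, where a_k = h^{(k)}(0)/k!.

L = (-12 + 16·x + 32·x^2)·Dx + (2 + 8·x)·Dx^2 + (-1 + x + 2·x^2)·Dx^3  (order 3).
h: a_k = 0, 0, -24, -16, -4, -112/5, …
ICs: h(0) = 0, h′(0) = 0, h′′(0) = -48.

f: a_k = 4, 4, 12, 20, 44, 84, …
g: a_k = 0, -12, 0, 32, 0, -128/5, …
f·g: L₀ = L_f ⊗_s L_g, ord ≤ 1·2.
∫: right-multiply L₀ by Dx.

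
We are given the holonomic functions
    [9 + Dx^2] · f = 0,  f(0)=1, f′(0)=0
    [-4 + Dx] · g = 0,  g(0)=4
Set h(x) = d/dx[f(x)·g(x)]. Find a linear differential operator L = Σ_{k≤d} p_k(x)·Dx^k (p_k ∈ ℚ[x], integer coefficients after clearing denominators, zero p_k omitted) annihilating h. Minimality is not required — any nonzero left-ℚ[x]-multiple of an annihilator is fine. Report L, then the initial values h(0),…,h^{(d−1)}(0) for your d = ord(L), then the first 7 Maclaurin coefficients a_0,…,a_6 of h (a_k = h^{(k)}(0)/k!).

f: a_k = 1, 0, -9/2, 0, 27/8, 0, -81/80, …
g: a_k = 4, 16, 32, 128/3, 128/3, 512/15, 1024/45, …
f·g: L₀ = L_f ⊗_s L_g, ord ≤ 2·1.
Derive L from L₀ (diff closure).
L = 25 - 8·Dx + Dx^2  (order 2).
h: a_k = 16, 28, -88, -1054/3, -1558/3, -11753/30, -4031/45, …
ICs: h(0) = 16, h′(0) = 28.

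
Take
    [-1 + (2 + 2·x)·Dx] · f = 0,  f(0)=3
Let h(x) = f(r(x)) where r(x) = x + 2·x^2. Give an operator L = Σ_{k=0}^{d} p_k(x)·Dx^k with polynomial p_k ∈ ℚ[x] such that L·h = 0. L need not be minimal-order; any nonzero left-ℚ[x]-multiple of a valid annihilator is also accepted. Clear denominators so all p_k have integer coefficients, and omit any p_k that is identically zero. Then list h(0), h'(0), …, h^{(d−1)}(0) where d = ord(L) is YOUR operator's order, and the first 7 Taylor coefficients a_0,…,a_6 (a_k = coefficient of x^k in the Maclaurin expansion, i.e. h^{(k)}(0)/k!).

f: a_k = 3, 3/2, -3/8, 3/16, -15/128, 21/256, -63/1024, …
f∘r: x↦r, Dx↦Dx/r' in L_f ⇒ L₀.
L = (-1 - 4·x) + (2 + 2·x + 4·x^2)·Dx  (order 1).
h: a_k = 3, 3/2, 21/8, -21/16, -63/128, 357/256, -567/1024, …
ICs: h(0) = 3.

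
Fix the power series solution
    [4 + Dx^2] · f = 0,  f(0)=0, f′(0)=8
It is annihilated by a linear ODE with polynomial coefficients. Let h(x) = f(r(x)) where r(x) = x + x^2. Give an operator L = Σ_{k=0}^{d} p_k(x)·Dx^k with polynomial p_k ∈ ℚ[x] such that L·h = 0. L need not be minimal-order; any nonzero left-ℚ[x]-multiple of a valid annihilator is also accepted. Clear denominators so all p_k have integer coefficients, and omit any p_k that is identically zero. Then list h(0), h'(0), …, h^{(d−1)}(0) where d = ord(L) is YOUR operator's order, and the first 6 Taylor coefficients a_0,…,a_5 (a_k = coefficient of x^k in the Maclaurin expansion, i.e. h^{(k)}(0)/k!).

f: a_k = 0, 8, 0, -16/3, 0, 16/15, …
L₀ from L_f via x↦r, Dx↦r'^{-1}Dx.
L = (4 + 24·x + 48·x^2 + 32·x^3) - 2·Dx + (1 + 2·x)·Dx^2  (order 2).
h: a_k = 0, 8, 8, -16/3, -16, -224/15, …
ICs: h(0) = 0, h′(0) = 8.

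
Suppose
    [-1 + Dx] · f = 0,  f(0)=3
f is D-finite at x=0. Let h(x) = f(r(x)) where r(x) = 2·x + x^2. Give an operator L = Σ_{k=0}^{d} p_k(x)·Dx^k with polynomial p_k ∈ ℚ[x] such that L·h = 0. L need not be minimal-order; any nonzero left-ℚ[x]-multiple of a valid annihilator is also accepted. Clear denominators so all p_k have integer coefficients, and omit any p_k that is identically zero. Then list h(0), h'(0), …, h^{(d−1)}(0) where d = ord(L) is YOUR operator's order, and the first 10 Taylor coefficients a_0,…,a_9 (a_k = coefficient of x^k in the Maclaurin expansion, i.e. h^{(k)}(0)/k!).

f: a_k = 3, 3, 3/2, 1/2, 1/8, 1/40, 1/240, 1/1680, 1/13440, 1/120960, …
Change of var in L_f (x↦r) gives L₀.
L = (-2 - 2·x) + Dx  (order 1).
h: a_k = 3, 6, 9, 10, 19/2, 39/5, 173/30, 407/105, 135/56, 5281/3780, …
ICs: h(0) = 3.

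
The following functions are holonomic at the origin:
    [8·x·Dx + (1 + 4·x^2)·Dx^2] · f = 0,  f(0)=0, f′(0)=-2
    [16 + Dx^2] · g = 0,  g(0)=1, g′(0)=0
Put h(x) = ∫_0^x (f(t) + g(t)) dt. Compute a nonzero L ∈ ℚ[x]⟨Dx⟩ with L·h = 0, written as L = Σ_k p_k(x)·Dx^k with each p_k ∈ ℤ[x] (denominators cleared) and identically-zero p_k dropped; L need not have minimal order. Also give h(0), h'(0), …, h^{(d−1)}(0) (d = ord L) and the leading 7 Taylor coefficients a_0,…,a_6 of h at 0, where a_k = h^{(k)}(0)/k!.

f: a_k = 0, -2, 0, 8/3, 0, -32/5, 0, …
g: a_k = 1, 0, -8, 0, 32/3, 0, -256/45, …
Weyl lclm of L_f,L_g ⇒ L₀ (ord ≤ 4).
h=∫₀ˣh₀: take L = L₀·Dx.
L = (-512·x + 5120·x^3 + 4096·x^5)·Dx^2 + (16 + 512·x^2 + 2304·x^4 + 2048·x^6)·Dx^3 + (-32·x + 320·x^3 + 256·x^5)·Dx^4 + (1 + 32·x^2 + 144·x^4 + 128·x^6)·Dx^5  (order 5).
h: a_k = 0, 1, -1, -8/3, 2/3, 32/15, -16/15, …
ICs: h(0) = 0, h′(0) = 1, h′′(0) = -2, h′′′(0) = -16, h′′′′(0) = 16.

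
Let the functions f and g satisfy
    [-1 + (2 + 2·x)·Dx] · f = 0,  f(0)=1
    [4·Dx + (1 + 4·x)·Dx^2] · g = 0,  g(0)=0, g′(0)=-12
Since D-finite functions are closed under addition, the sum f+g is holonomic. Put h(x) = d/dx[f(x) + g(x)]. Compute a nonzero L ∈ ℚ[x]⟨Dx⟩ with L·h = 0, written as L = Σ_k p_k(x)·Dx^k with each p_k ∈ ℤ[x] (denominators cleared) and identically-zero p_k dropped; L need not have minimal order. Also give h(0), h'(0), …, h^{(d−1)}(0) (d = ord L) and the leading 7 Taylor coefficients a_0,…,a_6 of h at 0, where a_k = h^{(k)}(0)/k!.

L = (52 + 16·x) + (125 + 232·x + 80·x^2)·Dx + (14 + 78·x + 96·x^2 + 32·x^3)·Dx^2  (order 2).
h: a_k = -23/2, 191/4, -3069/16, 24571/32, -786397/256, 6291393/512, -100663065/2048, …
ICs: h(0) = -23/2, h′(0) = 191/4.

f: a_k = 1, 1/2, -1/8, 1/16, -5/128, 7/256, -21/1024, …
g: a_k = 0, -12, 24, -64, 192, -3072/5, 2048, …
f+g: L₀ = lclm(L_f,L_g), ord ≤ 1+2.
Derive L from L₀ (diff closure).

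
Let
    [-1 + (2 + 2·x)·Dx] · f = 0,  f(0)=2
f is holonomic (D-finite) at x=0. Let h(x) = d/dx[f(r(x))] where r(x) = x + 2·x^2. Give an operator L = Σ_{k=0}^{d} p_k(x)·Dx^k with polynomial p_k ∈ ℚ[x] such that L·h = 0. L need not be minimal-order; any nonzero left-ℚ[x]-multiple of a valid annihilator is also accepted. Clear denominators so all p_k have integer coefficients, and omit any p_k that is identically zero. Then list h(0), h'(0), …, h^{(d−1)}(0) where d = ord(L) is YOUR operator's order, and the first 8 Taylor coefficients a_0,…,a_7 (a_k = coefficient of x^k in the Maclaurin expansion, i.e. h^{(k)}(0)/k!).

f: a_k = 2, 1, -1/4, 1/8, -5/64, 7/128, -21/512, 33/1024, …
Change of var in L_f (x↦r) gives L₀.
h=h₀': d/dx-closure on L₀ ⇒ L.
L = 7 + (-2 - 10·x - 12·x^2 - 16·x^3)·Dx  (order 1).
h: a_k = 1, 7/2, -21/8, -21/16, 595/128, -567/256, -5537/1024, 17843/2048, …
ICs: h(0) = 1.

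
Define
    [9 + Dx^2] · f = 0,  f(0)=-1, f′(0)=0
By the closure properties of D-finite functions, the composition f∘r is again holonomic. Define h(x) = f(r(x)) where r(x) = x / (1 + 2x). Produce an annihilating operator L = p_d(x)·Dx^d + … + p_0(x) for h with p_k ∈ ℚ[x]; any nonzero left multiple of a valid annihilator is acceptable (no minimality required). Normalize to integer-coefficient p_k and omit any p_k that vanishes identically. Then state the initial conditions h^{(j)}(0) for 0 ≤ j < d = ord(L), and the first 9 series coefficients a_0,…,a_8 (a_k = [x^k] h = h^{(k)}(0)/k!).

f: a_k = -1, 0, 9/2, 0, -27/8, 0, 81/80, 0, -729/4480, …
Change of var in L_f (x↦r) gives L₀.
L = 9 + (4 + 24·x + 48·x^2 + 32·x^3)·Dx + (1 + 8·x + 24·x^2 + 32·x^3 + 16·x^4)·Dx^2  (order 2).
h: a_k = -1, 0, 9/2, -18, 405/8, -117, 18081/80, -6723/20, 188955/896, …
ICs: h(0) = -1, h′(0) = 0.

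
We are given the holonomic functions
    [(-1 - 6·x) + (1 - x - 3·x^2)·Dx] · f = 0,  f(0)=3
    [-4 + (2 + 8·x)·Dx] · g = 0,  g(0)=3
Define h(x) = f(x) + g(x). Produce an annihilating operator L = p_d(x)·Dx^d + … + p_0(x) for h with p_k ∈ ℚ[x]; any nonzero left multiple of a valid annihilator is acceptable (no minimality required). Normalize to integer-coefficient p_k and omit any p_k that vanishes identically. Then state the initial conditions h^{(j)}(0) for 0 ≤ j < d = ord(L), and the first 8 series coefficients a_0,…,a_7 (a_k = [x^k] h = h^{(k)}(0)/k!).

L = (-20 - 120·x - 216·x^2 - 360·x^3) + (12 + 74·x + 306·x^2 + 744·x^3 + 900·x^4)·Dx + (1 - 9·x - 73·x^2 - 18·x^3 + 354·x^4 + 360·x^5)·Dx^2  (order 2).
h: a_k = 6, 9, 6, 33, 27, 204, 39, 1443, …
ICs: h(0) = 6, h′(0) = 9.

f: a_k = 3, 3, 12, 21, 57, 120, 291, 651, …
g: a_k = 3, 6, -6, 12, -30, 84, -252, 792, …
Weyl lclm of L_f,L_g ⇒ L₀ (ord ≤ 2).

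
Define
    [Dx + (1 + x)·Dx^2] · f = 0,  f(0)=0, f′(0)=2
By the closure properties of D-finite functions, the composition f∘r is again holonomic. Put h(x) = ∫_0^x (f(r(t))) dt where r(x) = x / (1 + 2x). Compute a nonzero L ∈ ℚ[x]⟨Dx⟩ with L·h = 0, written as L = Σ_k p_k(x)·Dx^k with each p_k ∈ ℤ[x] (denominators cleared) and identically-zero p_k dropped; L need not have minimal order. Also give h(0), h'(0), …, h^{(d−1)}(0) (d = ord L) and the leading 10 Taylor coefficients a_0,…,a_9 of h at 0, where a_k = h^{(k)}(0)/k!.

L = (5 + 12·x)·Dx^2 + (1 + 5·x + 6·x^2)·Dx^3  (order 3).
h: a_k = 0, 0, 1, -5/3, 19/6, -13/2, 211/15, -95/3, 2059/28, -6305/36, …
ICs: h(0) = 0, h′(0) = 0, h′′(0) = 2.

f: a_k = 0, 2, -1, 2/3, -1/2, 2/5, -1/3, 2/7, -1/4, 2/9, …
Change of var in L_f (x↦r) gives L₀.
h=∫₀ˣh₀: take L = L₀·Dx.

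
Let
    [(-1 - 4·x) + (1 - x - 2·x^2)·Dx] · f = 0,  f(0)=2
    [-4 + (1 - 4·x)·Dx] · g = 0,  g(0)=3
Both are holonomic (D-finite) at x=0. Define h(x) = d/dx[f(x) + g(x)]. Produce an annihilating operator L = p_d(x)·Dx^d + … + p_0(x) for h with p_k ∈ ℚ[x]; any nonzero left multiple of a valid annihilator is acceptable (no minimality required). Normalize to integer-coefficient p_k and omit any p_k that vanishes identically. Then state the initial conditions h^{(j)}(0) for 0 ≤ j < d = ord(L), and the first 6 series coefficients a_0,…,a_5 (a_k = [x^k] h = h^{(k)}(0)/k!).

L = (168 + 192·x + 1728·x^2 - 768·x^3 + 768·x^4) + (-33 - 144·x + 264·x^2 + 1056·x^3 - 576·x^4 + 768·x^5)·Dx + (1 + 13·x - 100·x^2 + 120·x^3 + 40·x^4 - 64·x^5 + 128·x^6)·Dx^2  (order 2).
h: a_k = 14, 108, 606, 3160, 15570, 74244, …
ICs: h(0) = 14, h′(0) = 108.

f: a_k = 2, 2, 6, 10, 22, 42, …
g: a_k = 3, 12, 48, 192, 768, 3072, …
Sum ⇒ L₀ = lclm(L_f,L_g) in ℚ(x)⟨Dx⟩.
h=h₀': d/dx-closure on L₀ ⇒ L.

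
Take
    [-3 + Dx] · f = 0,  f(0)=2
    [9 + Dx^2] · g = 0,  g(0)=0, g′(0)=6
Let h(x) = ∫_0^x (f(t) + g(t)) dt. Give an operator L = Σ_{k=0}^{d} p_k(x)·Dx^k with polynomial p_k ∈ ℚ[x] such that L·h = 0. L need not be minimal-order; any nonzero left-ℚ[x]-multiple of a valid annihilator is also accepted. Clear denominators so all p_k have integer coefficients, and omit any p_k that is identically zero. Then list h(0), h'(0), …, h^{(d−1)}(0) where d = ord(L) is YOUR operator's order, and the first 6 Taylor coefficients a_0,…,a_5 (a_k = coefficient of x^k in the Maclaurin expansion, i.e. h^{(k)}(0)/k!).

f: a_k = 2, 6, 9, 9, 27/4, 81/20, …
g: a_k = 0, 6, 0, -9, 0, 81/20, …
h₀=f+g: left-lcm gives L₀, ord ≤ 3.
∫: right-multiply L₀ by Dx.
L = -27·Dx + 9·Dx^2 - 3·Dx^3 + Dx^4  (order 4).
h: a_k = 0, 2, 6, 3, 0, 27/20, …
ICs: h(0) = 0, h′(0) = 2, h′′(0) = 12, h′′′(0) = 18.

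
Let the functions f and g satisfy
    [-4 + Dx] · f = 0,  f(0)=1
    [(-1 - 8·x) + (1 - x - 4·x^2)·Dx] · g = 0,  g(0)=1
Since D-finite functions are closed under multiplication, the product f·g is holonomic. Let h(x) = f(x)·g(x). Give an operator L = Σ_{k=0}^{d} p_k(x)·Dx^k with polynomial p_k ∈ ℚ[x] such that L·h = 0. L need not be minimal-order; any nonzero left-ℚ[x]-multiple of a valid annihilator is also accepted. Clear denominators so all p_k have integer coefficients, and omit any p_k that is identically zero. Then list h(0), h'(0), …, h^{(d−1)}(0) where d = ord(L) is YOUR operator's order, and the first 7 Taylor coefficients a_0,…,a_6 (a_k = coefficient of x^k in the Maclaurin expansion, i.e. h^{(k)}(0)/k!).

L = (5 + 4·x - 16·x^2) + (-1 + x + 4·x^2)·Dx  (order 1).
h: a_k = 1, 5, 17, 143/3, 379/3, 4883/15, 7529/9, …
ICs: h(0) = 1.

f: a_k = 1, 4, 8, 32/3, 32/3, 128/15, 256/45, …
g: a_k = 1, 1, 5, 9, 29, 65, 181, …
f·g: L₀ = L_f ⊗_s L_g, ord ≤ 1·1.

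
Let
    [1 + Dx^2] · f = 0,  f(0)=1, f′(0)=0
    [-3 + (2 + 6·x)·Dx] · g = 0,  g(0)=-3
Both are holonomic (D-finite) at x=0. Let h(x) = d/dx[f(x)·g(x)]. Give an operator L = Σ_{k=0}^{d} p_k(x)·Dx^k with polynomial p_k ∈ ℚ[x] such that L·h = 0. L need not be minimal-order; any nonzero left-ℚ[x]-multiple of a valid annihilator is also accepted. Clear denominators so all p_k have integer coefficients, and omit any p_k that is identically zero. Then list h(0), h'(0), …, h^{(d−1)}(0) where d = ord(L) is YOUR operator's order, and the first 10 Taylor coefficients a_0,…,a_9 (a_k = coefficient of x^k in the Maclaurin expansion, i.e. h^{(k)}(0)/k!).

f: a_k = 1, 0, -1/2, 0, 1/24, 0, -1/720, 0, 1/40320, 0, …
g: a_k = -3, -9/2, 27/8, -81/16, 1215/128, -5103/256, 45927/1024, -216513/2048, 8444007/32768, -42220035/65536, …
f·g: L₀ = L_f ⊗_s L_g, ord ≤ 2·1.
h₀' ⇒ L via d/dx closure of L₀.
L = (133 + 2352·x + 4104·x^2 + 1728·x^3 + 1296·x^4) + (276 + 540·x - 1296·x^2 - 1296·x^3)·Dx + (124 + 840·x + 1836·x^2 + 1728·x^3 + 1296·x^4)·Dx^2  (order 2).
h: a_k = -9/2, 39/4, -135/16, 983/32, -22515/256, 618229/2560, -6878207/10240, 810807791/430080, -12225088737/2293760, 1877501350429/123863040, …
ICs: h(0) = -9/2, h′(0) = 39/4.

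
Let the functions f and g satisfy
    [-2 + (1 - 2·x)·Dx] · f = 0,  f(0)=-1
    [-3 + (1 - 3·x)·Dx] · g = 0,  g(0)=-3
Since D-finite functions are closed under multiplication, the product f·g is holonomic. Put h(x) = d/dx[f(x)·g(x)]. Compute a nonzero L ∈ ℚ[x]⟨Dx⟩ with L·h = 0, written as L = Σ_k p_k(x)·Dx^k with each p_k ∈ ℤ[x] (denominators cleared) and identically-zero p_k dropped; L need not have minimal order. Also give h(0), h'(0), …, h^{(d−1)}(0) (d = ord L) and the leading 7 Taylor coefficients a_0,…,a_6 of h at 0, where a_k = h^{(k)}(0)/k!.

L = (38 - 180·x + 216·x^2) + (-5 + 37·x - 90·x^2 + 72·x^3)·Dx  (order 1).
h: a_k = 15, 114, 585, 2532, 9975, 37062, 132405, …
ICs: h(0) = 15.

f: a_k = -1, -2, -4, -8, -16, -32, -64, …
g: a_k = -3, -9, -27, -81, -243, -729, -2187, …
f·g: L₀ = L_f ⊗_s L_g, ord ≤ 1·1.
Differentiate: ansatz ord ≤ ord L₀ ⇒ L.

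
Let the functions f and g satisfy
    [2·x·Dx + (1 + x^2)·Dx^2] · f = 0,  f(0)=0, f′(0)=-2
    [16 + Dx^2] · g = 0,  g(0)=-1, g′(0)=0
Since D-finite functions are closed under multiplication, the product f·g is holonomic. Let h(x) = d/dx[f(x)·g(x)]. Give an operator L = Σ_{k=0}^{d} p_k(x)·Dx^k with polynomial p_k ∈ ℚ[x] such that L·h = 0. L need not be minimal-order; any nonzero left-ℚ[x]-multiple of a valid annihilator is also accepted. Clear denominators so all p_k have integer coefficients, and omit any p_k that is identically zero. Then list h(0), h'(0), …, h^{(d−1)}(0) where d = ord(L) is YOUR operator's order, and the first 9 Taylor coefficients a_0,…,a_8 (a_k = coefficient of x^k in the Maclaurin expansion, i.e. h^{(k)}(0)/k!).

L = (32960 + 157056·x^2 + 319424·x^4 + 359424·x^6 + 242688·x^8 + 94208·x^10 + 16384·x^12) + (6752·x + 28736·x^3 + 49120·x^5 + 43520·x^7 + 20480·x^9 + 4096·x^11)·Dx + (3420 + 17320·x^2 + 37356·x^4 + 44272·x^6 + 30848·x^8 + 12032·x^10 + 2048·x^12)·Dx^2 + (422·x + 1796·x^3 + 3070·x^5 + 2720·x^7 + 1280·x^9 + 256·x^11)·Dx^3 + (85 + 469·x^2 + 1087·x^4 + 1363·x^6 + 980·x^8 + 384·x^10 + 64·x^12)·Dx^4  (order 4).
h: a_k = 2, 0, -50, 0, 406/3, 0, -6922/45, 0, 13058/105, …
ICs: h(0) = 2, h′(0) = 0, h′′(0) = -100, h′′′(0) = 0.

f: a_k = 0, -2, 0, 2/3, 0, -2/5, 0, 2/7, 0, …
g: a_k = -1, 0, 8, 0, -32/3, 0, 256/45, 0, -512/315, …
Sym-product of L_f,L_g gives L₀ (≤ ord 4).
Differentiate: ansatz ord ≤ ord L₀ ⇒ L.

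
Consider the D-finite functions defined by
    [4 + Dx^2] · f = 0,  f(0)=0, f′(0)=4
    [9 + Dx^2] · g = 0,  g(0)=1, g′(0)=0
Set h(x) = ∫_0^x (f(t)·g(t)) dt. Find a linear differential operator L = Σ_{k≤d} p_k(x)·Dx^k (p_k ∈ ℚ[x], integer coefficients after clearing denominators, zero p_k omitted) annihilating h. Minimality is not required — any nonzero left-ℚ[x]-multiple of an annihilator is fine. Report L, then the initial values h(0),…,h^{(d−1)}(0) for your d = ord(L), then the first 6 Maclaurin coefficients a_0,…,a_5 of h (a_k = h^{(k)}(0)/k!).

f: a_k = 0, 4, 0, -8/3, 0, 8/15, …
g: a_k = 1, 0, -9/2, 0, 27/8, 0, …
Product ⇒ symmetric product L₀, ord ≤ 4.
∫: right-multiply L₀ by Dx.
L = 25·Dx + 26·Dx^3 + Dx^5  (order 5).
h: a_k = 0, 0, 2, 0, -31/6, 0, …
ICs: h(0) = 0, h′(0) = 0, h′′(0) = 4, h′′′(0) = 0, h′′′′(0) = -124.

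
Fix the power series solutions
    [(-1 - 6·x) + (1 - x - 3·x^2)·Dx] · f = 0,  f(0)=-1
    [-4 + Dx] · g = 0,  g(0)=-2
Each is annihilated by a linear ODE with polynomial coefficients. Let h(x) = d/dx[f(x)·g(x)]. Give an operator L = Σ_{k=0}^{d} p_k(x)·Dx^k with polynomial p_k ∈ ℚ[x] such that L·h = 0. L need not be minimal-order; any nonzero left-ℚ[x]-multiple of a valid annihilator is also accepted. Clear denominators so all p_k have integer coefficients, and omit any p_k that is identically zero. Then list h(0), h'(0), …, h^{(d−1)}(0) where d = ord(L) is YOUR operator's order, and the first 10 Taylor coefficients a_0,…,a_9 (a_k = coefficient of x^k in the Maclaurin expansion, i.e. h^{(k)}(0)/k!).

f: a_k = -1, -1, -4, -7, -19, -40, -97, -217, -508, -1159, …
g: a_k = -2, -8, -16, -64/3, -64/3, -256/15, -512/45, -2048/315, -1024/315, -4096/2835, …
f·g: L₀ = L_f ⊗_s L_g, ord ≤ 1·1.
h=h₀': d/dx-closure on L₀ ⇒ L.
L = (32 + 26·x - 98·x^2 - 48·x^3 + 144·x^4) + (-5 + 3·x + 29·x^2 - 6·x^3 - 36·x^4)·Dx  (order 1).
h: a_k = 10, 64, 250, 2408/3, 7016/3, 19460/3, 784606/45, 2891648/63, 37453978/315, 862521764/2835, …
ICs: h(0) = 10.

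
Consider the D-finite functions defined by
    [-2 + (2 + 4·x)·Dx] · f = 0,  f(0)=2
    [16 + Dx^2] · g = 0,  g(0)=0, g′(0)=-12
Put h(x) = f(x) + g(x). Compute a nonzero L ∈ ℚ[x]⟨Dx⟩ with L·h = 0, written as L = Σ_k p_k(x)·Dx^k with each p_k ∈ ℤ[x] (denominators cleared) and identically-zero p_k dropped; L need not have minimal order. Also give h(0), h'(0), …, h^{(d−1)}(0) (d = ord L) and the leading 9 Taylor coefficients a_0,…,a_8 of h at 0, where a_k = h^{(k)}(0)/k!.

L = (-304 - 1024·x - 1024·x^2) + (240 + 1504·x + 3072·x^2 + 2048·x^3)·Dx + (-19 - 64·x - 64·x^2)·Dx^2 + (15 + 94·x + 192·x^2 + 128·x^3)·Dx^3  (order 3).
h: a_k = 2, -10, -1, 33, -5/4, -477/20, -21/8, 11657/840, -429/64, …
ICs: h(0) = 2, h′(0) = -10, h′′(0) = -2.

f: a_k = 2, 2, -1, 1, -5/4, 7/4, -21/8, 33/8, -429/64, …
g: a_k = 0, -12, 0, 32, 0, -128/5, 0, 1024/105, 0, …
Weyl lclm of L_f,L_g ⇒ L₀ (ord ≤ 3).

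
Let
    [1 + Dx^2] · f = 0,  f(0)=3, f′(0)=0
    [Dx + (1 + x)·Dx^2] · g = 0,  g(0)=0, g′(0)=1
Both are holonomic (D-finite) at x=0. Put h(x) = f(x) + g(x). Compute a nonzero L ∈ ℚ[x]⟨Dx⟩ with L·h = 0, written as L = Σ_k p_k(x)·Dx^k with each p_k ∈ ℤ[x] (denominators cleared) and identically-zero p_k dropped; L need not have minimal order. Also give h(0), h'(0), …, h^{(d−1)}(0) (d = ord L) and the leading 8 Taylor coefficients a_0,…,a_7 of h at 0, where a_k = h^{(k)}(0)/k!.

f: a_k = 3, 0, -3/2, 0, 1/8, 0, -1/240, 0, …
g: a_k = 0, 1, -1/2, 1/3, -1/4, 1/5, -1/6, 1/7, …
Sum ⇒ L₀ = lclm(L_f,L_g) in ℚ(x)⟨Dx⟩.
L = (7 + 2·x + x^2)·Dx + (3 + 5·x + 3·x^2 + x^3)·Dx^2 + (7 + 2·x + x^2)·Dx^3 + (3 + 5·x + 3·x^2 + x^3)·Dx^4  (order 4).
h: a_k = 3, 1, -2, 1/3, -1/8, 1/5, -41/240, 1/7, …
ICs: h(0) = 3, h′(0) = 1, h′′(0) = -4, h′′′(0) = 2.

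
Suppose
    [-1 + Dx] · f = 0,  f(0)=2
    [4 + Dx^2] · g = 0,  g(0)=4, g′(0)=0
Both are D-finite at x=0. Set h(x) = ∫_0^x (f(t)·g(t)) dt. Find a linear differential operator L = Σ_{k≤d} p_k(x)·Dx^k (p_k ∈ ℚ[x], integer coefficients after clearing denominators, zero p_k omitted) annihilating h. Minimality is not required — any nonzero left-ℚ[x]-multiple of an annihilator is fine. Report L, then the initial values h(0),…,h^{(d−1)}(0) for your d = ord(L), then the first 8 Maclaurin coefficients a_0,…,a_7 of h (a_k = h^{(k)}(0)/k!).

f: a_k = 2, 2, 1, 1/3, 1/12, 1/60, 1/360, 1/2520, …
g: a_k = 4, 0, -8, 0, 8/3, 0, -16/45, 0, …
Sym-product of L_f,L_g gives L₀ (≤ ord 2).
∫: right-multiply L₀ by Dx.
L = 5·Dx - 2·Dx^2 + Dx^3  (order 3).
h: a_k = 0, 8, 4, -4, -11/3, -7/15, 41/90, 13/70, …
ICs: h(0) = 0, h′(0) = 8, h′′(0) = 8.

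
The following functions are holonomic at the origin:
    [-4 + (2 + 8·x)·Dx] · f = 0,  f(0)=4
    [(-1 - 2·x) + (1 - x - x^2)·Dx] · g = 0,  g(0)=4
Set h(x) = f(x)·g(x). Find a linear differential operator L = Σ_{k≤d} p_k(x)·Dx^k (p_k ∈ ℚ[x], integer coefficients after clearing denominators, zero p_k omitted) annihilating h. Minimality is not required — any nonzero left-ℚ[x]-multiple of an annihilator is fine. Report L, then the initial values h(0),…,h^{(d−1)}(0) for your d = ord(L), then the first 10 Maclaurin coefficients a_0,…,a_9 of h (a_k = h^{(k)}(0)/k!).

f: a_k = 4, 8, -8, 16, -40, 112, -336, 1056, -3432, 11440, …
g: a_k = 4, 4, 8, 12, 20, 32, 52, 84, 136, 220, …
Sym-product of L_f,L_g gives L₀ (≤ ord 1).
L = (3 + 4·x + 6·x^2) + (-1 - 3·x + 5·x^2 + 4·x^3)·Dx  (order 1).
h: a_k = 16, 48, 32, 144, 16, 608, -720, 4112, -10336, 39536, …
ICs: h(0) = 16.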